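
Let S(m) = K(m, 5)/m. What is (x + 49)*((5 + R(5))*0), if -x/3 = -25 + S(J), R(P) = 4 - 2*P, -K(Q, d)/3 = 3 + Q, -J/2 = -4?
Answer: 0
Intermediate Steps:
J = 8 (J = -2*(-4) = 8)
K(Q, d) = -9 - 3*Q (K(Q, d) = -3*(3 + Q) = -9 - 3*Q)
S(m) = (-9 - 3*m)/m
x = 699/8 (x = -3*(-25 + (-3 - 9/8)) = -3*(-25 - 33/8) = -3*(-233/8) = 699/8 ≈ 87.375)
(x + 49)*((5 + R(5))*0) = (699/8 + 49)*((5 + (4 - 2*5))*0) = 1091*((5 + (4 - 10))*0)/8 = 1091*((5 - 6)*0)/8 = 1091*(-1*0)/8 = (1091/8)*0 = 0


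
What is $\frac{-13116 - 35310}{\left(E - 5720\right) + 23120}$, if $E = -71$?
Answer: $- \frac{48426}{17329} \approx -2.7945$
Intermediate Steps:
$\frac{-13116 - 35310}{\left(E - 5720\right) + 23120} = \frac{-13116 - 35310}{\left(-71 - 5720\right) + 23120} = - \frac{48426}{\left(-71 - 5720\right) + 23120} = - \frac{48426}{-5791 + 23120} = - \frac{48426}{17329}$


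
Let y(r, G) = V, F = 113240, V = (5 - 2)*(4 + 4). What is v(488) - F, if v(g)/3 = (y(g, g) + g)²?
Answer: 673192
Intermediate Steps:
V = 24 (V = 3*8 = 24)
y(r, G) = 24
v(g) = 3*(24 + g)²
v(488) - F = 3*(24 + 488)² - 1*113240 = 3*512² - 113240 = 3*262144 - 113240 = 786432 - 113240 = 673192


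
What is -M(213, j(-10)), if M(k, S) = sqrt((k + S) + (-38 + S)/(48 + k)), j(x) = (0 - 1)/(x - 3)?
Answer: -sqrt(323869)/39 ≈ -14.592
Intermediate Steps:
j(x) = -1/(-3 + x)
M(k, S) = sqrt(S + k + (-38 + S)/(48 + k)) (M(k, S) = sqrt((S + k) + (-38 + S)/(48 + k)) = sqrt(S + k + (-38 + S)/(48 + k)))
-M(213, j(-10)) = -sqrt((-38 - 1/(-3 - 10) + (48 + 213)*(-1/(-3 - 10) + 213))/(48 + 213)) = -sqrt((-38 - 1/(-13) + 261*(-1/(-13) + 213))/261) = -sqrt((-38 - 1*(-1/13) + 261*(-1*(-1/13) + 213))/261) = -sqrt((-38 + 1/13 + 261*(1/13 + 213))/261) = -sqrt((-38 + 1/13 + 261*(2770/13))/261) = -sqrt((-38 + 1/13 + 722970/13)/261) = -sqrt((1/261)*(722477/13)) = -sqrt(24913/117) = -sqrt(323869)/39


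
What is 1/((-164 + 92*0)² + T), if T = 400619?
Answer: 1/427515 ≈ 2.3391e-6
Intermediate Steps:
1/((-164 + 92*0)² + T) = 1/((-164 + 92*0)² + 400619) = 1/((-164 + 0)² + 400619) = 1/((-164)² + 400619) = 1/(26896 + 400619) = 1/427515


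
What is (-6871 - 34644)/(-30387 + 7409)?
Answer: 41515/22978 ≈ 1.8067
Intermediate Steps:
(-6871 - 34644)/(-30387 + 7409) = -41515/(-22978) = -41515*(-1/22978) = 41515/22978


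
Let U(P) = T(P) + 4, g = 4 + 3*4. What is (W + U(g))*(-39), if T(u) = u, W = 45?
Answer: -2535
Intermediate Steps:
g = 16 (g = 4 + 12 = 16)
U(P) = 4 + P (U(P) = P + 4 = 4 + P)
(W + U(g))*(-39) = (45 + (4 + 16))*(-39) = (45 + 20)*(-39) = 65*(-39) = -2535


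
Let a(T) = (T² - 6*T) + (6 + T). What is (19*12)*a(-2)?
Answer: 4560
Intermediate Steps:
a(T) = 6 + T² - 5*T
(19*12)*a(-2) = (19*12)*(6 + (-2)² - 5*(-2)) = 228*(6 + 4 + 10) = 228*20 = 4560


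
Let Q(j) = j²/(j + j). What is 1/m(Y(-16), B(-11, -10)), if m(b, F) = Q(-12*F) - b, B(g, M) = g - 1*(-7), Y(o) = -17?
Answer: 1/41 ≈ 0.024390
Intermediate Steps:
Q(j) = j/2 (Q(j) = j²/((2*j)) = (1/(2*j))*j² = j/2)
B(g, M) = 7 + g (B(g, M) = g + 7 = 7 + g)
m(b, F) = -b - 6*F (m(b, F) = (-12*F)/2 - b = -6*F - b = -b - 6*F)
1/m(Y(-16), B(-11, -10)) = 1/(-1*(-17) - 6*(7 - 11)) = 1/(17 - 6*(-4)) = 1/(17 + 24) = 1/41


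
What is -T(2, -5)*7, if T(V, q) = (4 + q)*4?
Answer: 28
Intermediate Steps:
T(V, q) = 16 + 4*q
-T(2, -5)*7 = -(16 + 4*(-5))*7 = -(16 - 20)*7 = -1*(-4)*7 = 4*7 = 28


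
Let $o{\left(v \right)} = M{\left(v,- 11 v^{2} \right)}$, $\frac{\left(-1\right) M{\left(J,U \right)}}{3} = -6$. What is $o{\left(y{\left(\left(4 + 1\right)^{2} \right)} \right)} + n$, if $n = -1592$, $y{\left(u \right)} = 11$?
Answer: $-1574$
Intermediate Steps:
$M{\left(J,U \right)} = 18$ ($M{\left(J,U \right)} = \left(-3\right) \left(-6\right) = 18$)
$o{\left(v \right)} = 18$
$o{\left(y{\left(\left(4 + 1\right)^{2} \right)} \right)} + n = 18 - 1592 = -1574$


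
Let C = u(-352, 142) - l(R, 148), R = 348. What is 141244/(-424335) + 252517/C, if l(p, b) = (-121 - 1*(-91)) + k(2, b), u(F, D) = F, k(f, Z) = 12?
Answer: -107198976691/141727890 ≈ -756.37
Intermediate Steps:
l(p, b) = -18 (l(p, b) = (-121 - 1*(-91)) + 12 = (-121 + 91) + 12 = -30 + 12 = -18)
C = -334 (C = -352 - 1*(-18) = -352 + 18 = -334)
141244/(-424335) + 252517/C = 141244/(-424335) + 252517/(-334) = 141244*(-1/424335) + 252517*(-1/334) = -141244/424335 - 252517/334 = -107198976691/141727890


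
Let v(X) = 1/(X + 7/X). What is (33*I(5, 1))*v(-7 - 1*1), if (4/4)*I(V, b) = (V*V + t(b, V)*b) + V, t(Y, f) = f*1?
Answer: -9240/71 ≈ -130.14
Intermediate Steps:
t(Y, f) = f
I(V, b) = V + V² + V*b (I(V, b) = (V*V + V*b) + V = (V² + V*b) + V = V + V² + V*b)
(33*I(5, 1))*v(-7 - 1*1) = (33*(5*(1 + 5 + 1)))*((-7 - 1*1)/(7 + (-7 - 1*1)²)) = (33*(5*7))*((-7 - 1)/(7 + (-7 - 1)²)) = (33*35)*(-8/(7 + (-8)²)) = 1155*(-8/(7 + 64)) = 1155*(-8/71) = -9240/71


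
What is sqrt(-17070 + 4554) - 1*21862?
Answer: -21862 + 2*I*sqrt(3129) ≈ -21862.0 + 111.87*I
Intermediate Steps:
sqrt(-17070 + 4554) - 1*21862 = sqrt(-12516) - 21862 = 2*I*sqrt(3129) - 21862 = -21862 + 2*I*sqrt(3129)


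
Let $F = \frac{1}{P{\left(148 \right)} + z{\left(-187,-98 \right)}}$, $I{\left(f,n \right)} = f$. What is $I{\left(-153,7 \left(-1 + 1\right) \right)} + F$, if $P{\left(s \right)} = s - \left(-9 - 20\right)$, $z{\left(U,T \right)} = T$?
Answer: $- \frac{12086}{79} \approx -152.99$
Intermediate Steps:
$P{\left(s \right)} = 29 + s$ ($P{\left(s \right)} = s - -29 = s + 29 = 29 + s$)
$F = \frac{1}{79}$ ($F = \frac{1}{\left(29 + 148\right) - 98} = \frac{1}{177 - 98} = \frac{1}{79} \approx 0.012658$)
$I{\left(-153,7 \left(-1 + 1\right) \right)} + F = -153 + \frac{1}{79} = - \frac{12086}{79}$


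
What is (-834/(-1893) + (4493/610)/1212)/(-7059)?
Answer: -208366043/3293100584280 ≈ -6.3273e-5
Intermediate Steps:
(-834/(-1893) + (4493/610)/1212)/(-7059) = (-834*(-1/1893) + (4493*(1/610))*(1/1212))*(-1/7059) = (278/631 + (4493/610)*(1/1212))*(-1/7059) = (278/631 + 4493/739320)*(-1/7059) = (208366043/466510920)*(-1/7059) = -208366043/3293100584280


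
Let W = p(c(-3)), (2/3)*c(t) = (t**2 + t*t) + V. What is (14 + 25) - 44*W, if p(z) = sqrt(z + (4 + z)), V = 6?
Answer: 39 - 88*sqrt(19) ≈ -344.58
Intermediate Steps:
c(t) = 9 + 3*t**2 (c(t) = 3*((t**2 + t*t) + 6)/2 = 3*((t**2 + t**2) + 6)/2 = 3*(2*t**2 + 6)/2 = 3*(6 + 2*t**2)/2 = 9 + 3*t**2)
p(z) = sqrt(4 + 2*z)
W = 2*sqrt(19) (W = sqrt(4 + 2*(9 + 3*(-3)**2)) = sqrt(4 + 2*(9 + 3*9)) = sqrt(4 + 2*(9 + 27)) = sqrt(4 + 2*36) = sqrt(4 + 72) = sqrt(76) = 2*sqrt(19) ≈ 8.7178)
(14 + 25) - 44*W = (14 + 25) - 88*sqrt(19) = 39 - 88*sqrt(19)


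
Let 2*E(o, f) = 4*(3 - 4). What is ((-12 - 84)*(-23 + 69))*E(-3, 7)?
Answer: 8832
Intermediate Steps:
E(o, f) = -2 (E(o, f) = (4*(3 - 4))/2 = (4*(-1))/2 = (1/2)*(-4) = -2)
((-12 - 84)*(-23 + 69))*E(-3, 7) = ((-12 - 84)*(-23 + 69))*(-2) = -96*46*(-2) = -4416*(-2) = 8832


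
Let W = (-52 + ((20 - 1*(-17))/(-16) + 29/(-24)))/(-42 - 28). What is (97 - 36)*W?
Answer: 32513/672 ≈ 48.382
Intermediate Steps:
W = 533/672 (W = (-52 + ((20 + 17)*(-1/16) + 29*(-1/24)))/(-70) = (-52 + (37*(-1/16) - 29/24))*(-1/70) = (-52 + (-37/16 - 29/24))*(-1/70) = (-52 - 169/48)*(-1/70) = -2665/48*(-1/70) = 533/672 ≈ 0.79315)
(97 - 36)*W = (97 - 36)*(533/672) = 61*(533/672) = 32513/672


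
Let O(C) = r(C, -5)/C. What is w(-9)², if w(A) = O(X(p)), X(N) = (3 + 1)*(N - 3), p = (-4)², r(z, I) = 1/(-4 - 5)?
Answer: 1/219024 ≈ 4.5657e-6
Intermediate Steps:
r(z, I) = -⅑ (r(z, I) = 1/(-9) = -⅑)
p = 16
X(N) = -12 + 4*N (X(N) = 4*(-3 + N) = -12 + 4*N)
O(C) = -1/(9*C)
w(A) = -1/468 (w(A) = -1/(9*(-12 + 4*16)) = -1/(9*(-12 + 64)) = -⅑/52 = -⅑*1/52 = -1/468)
w(-9)² = (-1/468)² = 1/219024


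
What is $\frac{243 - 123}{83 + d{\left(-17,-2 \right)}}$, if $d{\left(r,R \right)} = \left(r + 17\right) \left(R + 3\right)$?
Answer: $\frac{120}{83} \approx 1.4458$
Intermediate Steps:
$d{\left(r,R \right)} = \left(3 + R\right) \left(17 + r\right)$ ($d{\left(r,R \right)} = \left(17 + r\right) \left(3 + R\right) = \left(3 + R\right) \left(17 + r\right)$)
$\frac{243 - 123}{83 + d{\left(-17,-2 \right)}} = \frac{243 - 123}{83 + \left(51 + 3 \left(-17\right) + 17 \left(-2\right) - -34\right)} = \frac{120}{83 + \left(51 - 51 - 34 + 34\right)} = \frac{120}{83 + 0} = \frac{120}{83}$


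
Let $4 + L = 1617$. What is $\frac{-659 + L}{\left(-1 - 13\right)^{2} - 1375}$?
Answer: $- \frac{106}{131} \approx -0.80916$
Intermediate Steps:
$L = 1613$ ($L = -4 + 1617 = 1613$)
$\frac{-659 + L}{\left(-1 - 13\right)^{2} - 1375} = \frac{-659 + 1613}{\left(-1 - 13\right)^{2} - 1375} = \frac{954}{\left(-14\right)^{2} - 1375} = \frac{954}{196 - 1375} = \frac{954}{-1179} = 954 \left(- \frac{1}{1179}\right) = - \frac{106}{131}$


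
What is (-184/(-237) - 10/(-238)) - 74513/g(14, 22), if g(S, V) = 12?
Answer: -700404389/112812 ≈ -6208.6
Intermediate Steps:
(-184/(-237) - 10/(-238)) - 74513/g(14, 22) = (-184/(-237) - 10/(-238)) - 74513/12 = (-184*(-1/237) - 10*(-1/238)) - 74513/12 = (184/237 + 5/119) - 269*277/12 = 23081/28203 - 74513/12 = -700404389/112812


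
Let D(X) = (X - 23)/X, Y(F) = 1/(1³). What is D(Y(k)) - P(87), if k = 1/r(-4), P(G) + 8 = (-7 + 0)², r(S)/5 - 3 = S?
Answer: -63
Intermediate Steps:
r(S) = 15 + 5*S
P(G) = 41 (P(G) = -8 + (-7 + 0)² = -8 + (-7)² = -8 + 49 = 41)
k = -⅕ (k = 1/(15 + 5*(-4)) = 1/(15 - 20) = 1/(-5) = -⅕ ≈ -0.20000)
Y(F) = 1 (Y(F) = 1/1 = 1)
D(X) = (-23 + X)/X
D(Y(k)) - P(87) = (-23 + 1)/1 - 1*41 = 1*(-22) - 41 = -22 - 41 = -63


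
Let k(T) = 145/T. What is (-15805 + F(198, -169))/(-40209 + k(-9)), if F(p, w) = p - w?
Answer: 69471/181013 ≈ 0.38379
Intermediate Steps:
(-15805 + F(198, -169))/(-40209 + k(-9)) = (-15805 + (198 - 1*(-169)))/(-40209 + 145/(-9)) = (-15805 + (198 + 169))/(-40209 + 145*(-1/9)) = (-15805 + 367)/(-40209 - 145/9) = -15438/(-362026/9) = -15438*(-9/362026) = 69471/181013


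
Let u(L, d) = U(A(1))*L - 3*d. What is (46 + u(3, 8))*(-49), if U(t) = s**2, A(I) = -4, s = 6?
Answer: -6370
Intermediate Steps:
U(t) = 36 (U(t) = 6**2 = 36)
u(L, d) = -3*d + 36*L (u(L, d) = 36*L - 3*d = -3*d + 36*L)
(46 + u(3, 8))*(-49) = (46 + (-3*8 + 36*3))*(-49) = (46 + (-24 + 108))*(-49) = (46 + 84)*(-49) = 130*(-49) = -6370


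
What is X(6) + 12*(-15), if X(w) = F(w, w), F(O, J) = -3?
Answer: -183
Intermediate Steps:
X(w) = -3
X(6) + 12*(-15) = -3 + 12*(-15) = -3 - 180 = -183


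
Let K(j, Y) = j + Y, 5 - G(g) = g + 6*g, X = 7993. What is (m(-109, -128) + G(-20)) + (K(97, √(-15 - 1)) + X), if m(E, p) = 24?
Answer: 8259 + 4*I ≈ 8259.0 + 4.0*I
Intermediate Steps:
G(g) = 5 - 7*g (G(g) = 5 - (g + 6*g) = 5 - 7*g)
K(j, Y) = Y + j
(m(-109, -128) + G(-20)) + (K(97, √(-15 - 1)) + X) = (24 + (5 - 7*(-20))) + ((√(-15 - 1) + 97) + 7993) = (24 + (5 + 140)) + ((√(-16) + 97) + 7993) = (24 + 145) + ((4*I + 97) + 7993) = 169 + ((97 + 4*I) + 7993) = 169 + (8090 + 4*I) = 8259 + 4*I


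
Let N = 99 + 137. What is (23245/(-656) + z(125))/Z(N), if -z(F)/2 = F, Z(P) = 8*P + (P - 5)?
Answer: -187245/1390064 ≈ -0.13470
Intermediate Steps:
N = 236
Z(P) = -5 + 9*P (Z(P) = 8*P + (-5 + P) = -5 + 9*P)
z(F) = -2*F
(23245/(-656) + z(125))/Z(N) = (23245/(-656) - 2*125)/(-5 + 9*236) = (23245*(-1/656) - 250)/(-5 + 2124) = (-23245/656 - 250)/2119 = -187245/656*1/2119 = -187245/1390064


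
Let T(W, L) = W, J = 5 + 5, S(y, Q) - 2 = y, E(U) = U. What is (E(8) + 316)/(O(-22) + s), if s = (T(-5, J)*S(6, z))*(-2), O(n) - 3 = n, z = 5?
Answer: 324/61 ≈ 5.3115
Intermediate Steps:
O(n) = 3 + n
S(y, Q) = 2 + y
J = 10
s = 80 (s = -5*(2 + 6)*(-2) = -5*8*(-2) = -40*(-2) = 80)
(E(8) + 316)/(O(-22) + s) = (8 + 316)/((3 - 22) + 80) = 324/(-19 + 80) = 324/61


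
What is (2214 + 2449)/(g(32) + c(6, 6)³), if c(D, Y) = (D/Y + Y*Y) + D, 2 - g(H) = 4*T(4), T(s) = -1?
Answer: 4663/79513 ≈ 0.058644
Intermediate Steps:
g(H) = 6 (g(H) = 2 - 4*(-1) = 2 - 1*(-4) = 2 + 4 = 6)
c(D, Y) = D + Y² + D/Y (c(D, Y) = (D/Y + Y²) + D = (Y² + D/Y) + D = D + Y² + D/Y)
(2214 + 2449)/(g(32) + c(6, 6)³) = (2214 + 2449)/(6 + (6 + 6² + 6/6)³) = 4663/(6 + (6 + 36 + 6*(⅙))³) = 4663/(6 + (6 + 36 + 1)³) = 4663/(6 + 43³) = 4663/(6 + 79507) = 4663/79513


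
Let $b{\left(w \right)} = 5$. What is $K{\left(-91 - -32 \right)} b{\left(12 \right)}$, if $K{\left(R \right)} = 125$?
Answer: $625$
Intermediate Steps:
$K{\left(-91 - -32 \right)} b{\left(12 \right)} = 125 \cdot 5 = 625$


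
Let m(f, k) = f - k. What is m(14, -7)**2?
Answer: 441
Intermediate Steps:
m(14, -7)**2 = (14 - 1*(-7))**2 = (14 + 7)**2 = 21**2 = 441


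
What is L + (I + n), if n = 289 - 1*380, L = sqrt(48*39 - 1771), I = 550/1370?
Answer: -12412/137 + sqrt(101) ≈ -80.549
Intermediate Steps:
I = 55/137 (I = 550*(1/1370) = 55/137 ≈ 0.40146)
L = sqrt(101) (L = sqrt(1872 - 1771) = sqrt(101) ≈ 10.050)
n = -91 (n = 289 - 380 = -91)
L + (I + n) = sqrt(101) + (55/137 - 91) = sqrt(101) - 12412/137 = -12412/137 + sqrt(101)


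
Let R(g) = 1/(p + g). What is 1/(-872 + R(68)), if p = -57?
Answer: -11/9591 ≈ -0.0011469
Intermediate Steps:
R(g) = 1/(-57 + g)
1/(-872 + R(68)) = 1/(-872 + 1/(-57 + 68)) = 1/(-872 + 1/11) = 1/(-9591/11) = -11/9591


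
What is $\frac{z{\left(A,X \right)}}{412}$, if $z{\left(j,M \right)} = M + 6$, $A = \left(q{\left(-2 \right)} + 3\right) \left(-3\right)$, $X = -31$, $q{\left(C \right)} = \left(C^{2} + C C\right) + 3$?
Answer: $- \frac{25}{412} \approx -0.06068$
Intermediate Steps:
$q{\left(C \right)} = 3 + 2 C^{2}$ ($q{\left(C \right)} = \left(C^{2} + C^{2}\right) + 3 = 2 C^{2} + 3 = 3 + 2 C^{2}$)
$A = -42$ ($A = \left(\left(3 + 2 \left(-2\right)^{2}\right) + 3\right) \left(-3\right) = \left(\left(3 + 2 \cdot 4\right) + 3\right) \left(-3\right) = \left(\left(3 + 8\right) + 3\right) \left(-3\right) = \left(11 + 3\right) \left(-3\right) = 14 \left(-3\right) = -42$)
$z{\left(j,M \right)} = 6 + M$
$\frac{z{\left(A,X \right)}}{412} = \frac{6 - 31}{412} = \left(-25\right) \frac{1}{412} = - \frac{25}{412}$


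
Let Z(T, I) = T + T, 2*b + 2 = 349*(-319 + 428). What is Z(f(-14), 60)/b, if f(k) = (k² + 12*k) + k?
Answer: 56/38039 ≈ 0.0014722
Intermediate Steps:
f(k) = k² + 13*k
b = 38039/2 (b = -1 + (349*(-319 + 428))/2 = -1 + (349*109)/2 = -1 + (½)*38041 = -1 + 38041/2 = 38039/2 ≈ 19020.)
Z(T, I) = 2*T
Z(f(-14), 60)/b = (2*(-14*(13 - 14)))/(38039/2) = (2*(-14*(-1)))*(2/38039) = (2*14)*(2/38039) = 28*(2/38039) = 56/38039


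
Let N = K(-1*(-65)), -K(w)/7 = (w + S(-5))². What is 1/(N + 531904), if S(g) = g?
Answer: 1/506704 ≈ 1.9735e-6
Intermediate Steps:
K(w) = -7*(-5 + w)² (K(w) = -7*(w - 5)² = -7*(-5 + w)²)
N = -25200 (N = -7*(-5 - 1*(-65))² = -7*(-5 + 65)² = -7*60² = -7*3600 = -25200)
1/(N + 531904) = 1/(-25200 + 531904) = 1/506704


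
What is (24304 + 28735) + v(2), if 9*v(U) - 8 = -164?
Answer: 159065/3 ≈ 53022.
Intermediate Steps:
v(U) = -52/3 (v(U) = 8/9 + (⅑)*(-164) = 8/9 - 164/9 = -52/3)
(24304 + 28735) + v(2) = (24304 + 28735) - 52/3 = 53039 - 52/3 = 159065/3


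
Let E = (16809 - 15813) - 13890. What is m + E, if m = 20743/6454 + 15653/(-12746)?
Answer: -265132920420/20565671 ≈ -12892.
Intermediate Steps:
m = 40841454/20565671 (m = 20743*(1/6454) + 15653*(-1/12746) = 20743/6454 - 15653/12746 = 40841454/20565671 ≈ 1.9859)
E = -12894 (E = 996 - 13890 = -12894)
m + E = 40841454/20565671 - 12894 = -265132920420/20565671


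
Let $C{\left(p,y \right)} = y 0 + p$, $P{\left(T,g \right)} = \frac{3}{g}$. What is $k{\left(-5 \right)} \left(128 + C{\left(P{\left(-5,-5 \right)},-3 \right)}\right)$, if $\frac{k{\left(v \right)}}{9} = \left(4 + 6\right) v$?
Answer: $-57330$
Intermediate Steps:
$k{\left(v \right)} = 90 v$ ($k{\left(v \right)} = 9 \left(4 + 6\right) v = 9 \cdot 10 v = 90 v$)
$C{\left(p,y \right)} = p$ ($C{\left(p,y \right)} = 0 + p = p$)
$k{\left(-5 \right)} \left(128 + C{\left(P{\left(-5,-5 \right)},-3 \right)}\right) = 90 \left(-5\right) \left(128 + \frac{3}{-5}\right) = - 450 \left(128 + 3 \left(- \frac{1}{5}\right)\right) = - 450 \left(128 - \frac{3}{5}\right) = \left(-450\right) \frac{637}{5} = -57330$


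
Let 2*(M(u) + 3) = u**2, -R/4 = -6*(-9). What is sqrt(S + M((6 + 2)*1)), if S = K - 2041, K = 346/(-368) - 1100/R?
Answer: I*sqrt(1376548206)/828 ≈ 44.809*I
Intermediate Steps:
R = -216 (R = -(-24)*(-9) = -4*54 = -216)
K = 20629/4968 (K = 346/(-368) - 1100/(-216) = 346*(-1/368) - 1100*(-1/216) = -173/184 + 275/54 = 20629/4968 ≈ 4.1524)
M(u) = -3 + u**2/2
S = -10119059/4968 (S = 20629/4968 - 2041 = -10119059/4968 ≈ -2036.8)
sqrt(S + M((6 + 2)*1)) = sqrt(-10119059/4968 + (-3 + ((6 + 2)*1)**2/2)) = sqrt(-10119059/4968 + (-3 + (8*1)**2/2)) = sqrt(-10119059/4968 + (-3 + (1/2)*8**2)) = sqrt(-10119059/4968 + (-3 + (1/2)*64)) = sqrt(-10119059/4968 + (-3 + 32)) = sqrt(-10119059/4968 + 29) = sqrt(-9974987/4968) = I*sqrt(1376548206)/828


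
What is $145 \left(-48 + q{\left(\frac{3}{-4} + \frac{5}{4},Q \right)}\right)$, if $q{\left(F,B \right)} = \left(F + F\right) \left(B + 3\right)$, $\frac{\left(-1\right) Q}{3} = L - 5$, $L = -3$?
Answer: $-3045$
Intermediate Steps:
$Q = 24$ ($Q = - 3 \left(-3 - 5\right) = \left(-3\right) \left(-8\right) = 24$)
$q{\left(F,B \right)} = 2 F \left(3 + B\right)$
$145 \left(-48 + q{\left(\frac{3}{-4} + \frac{5}{4},Q \right)}\right) = 145 \left(-48 + 2 \left(\frac{3}{-4} + \frac{5}{4}\right) \left(3 + 24\right)\right) = 145 \left(-48 + 2 \left(3 \left(- \frac{1}{4}\right) + 5 \cdot \frac{1}{4}\right) 27\right) = 145 \left(-48 + 2 \left(- \frac{3}{4} + \frac{5}{4}\right) 27\right) = 145 \left(-48 + 2 \cdot \frac{1}{2} \cdot 27\right) = 145 \left(-48 + 27\right) = 145 \left(-21\right) = -3045$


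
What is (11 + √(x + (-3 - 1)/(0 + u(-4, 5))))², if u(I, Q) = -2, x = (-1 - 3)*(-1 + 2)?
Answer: (11 + I*√2)² ≈ 119.0 + 31.113*I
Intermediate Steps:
x = -4 (x = -4*1 = -4)
(11 + √(x + (-3 - 1)/(0 + u(-4, 5))))² = (11 + √(-4 + (-3 - 1)/(0 - 2)))² = (11 + √(-4 - 4/(-2)))² = (11 + √(-4 - 4*(-½)))² = (11 + √(-4 + 2))² = (11 + √(-2))² = (11 + I*√2)²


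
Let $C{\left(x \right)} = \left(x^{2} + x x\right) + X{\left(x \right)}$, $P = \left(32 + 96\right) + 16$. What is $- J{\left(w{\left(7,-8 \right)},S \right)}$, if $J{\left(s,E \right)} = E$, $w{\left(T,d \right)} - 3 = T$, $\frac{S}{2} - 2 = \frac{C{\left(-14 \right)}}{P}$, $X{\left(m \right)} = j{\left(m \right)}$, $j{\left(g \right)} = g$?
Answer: $- \frac{37}{4} \approx -9.25$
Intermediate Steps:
$X{\left(m \right)} = m$
$P = 144$ ($P = 128 + 16 = 144$)
$C{\left(x \right)} = x + 2 x^{2}$ ($C{\left(x \right)} = \left(x^{2} + x x\right) + x = \left(x^{2} + x^{2}\right) + x = 2 x^{2} + x = x + 2 x^{2}$)
$S = \frac{37}{4}$ ($S = 4 + 2 \frac{\left(-14\right) \left(1 + 2 \left(-14\right)\right)}{144} = 4 + 2 - 14 \left(1 - 28\right) \frac{1}{144} = 4 + 2 \left(-14\right) \left(-27\right) \frac{1}{144} = 4 + 2 \cdot 378 \cdot \frac{1}{144} = 4 + 2 \cdot \frac{21}{8} = 4 + \frac{21}{4} = \frac{37}{4} \approx 9.25$)
$w{\left(T,d \right)} = 3 + T$
$- J{\left(w{\left(7,-8 \right)},S \right)} = \left(-1\right) \frac{37}{4} = - \frac{37}{4}$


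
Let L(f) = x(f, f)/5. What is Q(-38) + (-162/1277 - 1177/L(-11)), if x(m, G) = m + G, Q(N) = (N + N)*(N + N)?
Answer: 15434775/2554 ≈ 6043.4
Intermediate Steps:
Q(N) = 4*N² (Q(N) = (2*N)*(2*N) = 4*N²)
x(m, G) = G + m
L(f) = 2*f/5 (L(f) = (f + f)/5 = (2*f)/5 = 2*f/5)
Q(-38) + (-162/1277 - 1177/L(-11)) = 4*(-38)² + (-162/1277 - 1177/((⅖)*(-11))) = 4*1444 + (-162*1/1277 - 1177/(-22/5)) = 5776 + (-162/1277 - 1177*(-5/22)) = 5776 + (-162/1277 + 535/2) = 5776 + 682871/2554 = 15434775/2554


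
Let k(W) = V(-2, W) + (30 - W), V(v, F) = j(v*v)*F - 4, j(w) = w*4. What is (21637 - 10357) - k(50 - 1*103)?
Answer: 12049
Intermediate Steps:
j(w) = 4*w
V(v, F) = -4 + 4*F*v² (V(v, F) = (4*(v*v))*F - 4 = (4*v²)*F - 4 = 4*F*v² - 4 = -4 + 4*F*v²)
k(W) = 26 + 15*W (k(W) = (-4 + 4*W*(-2)²) + (30 - W) = (-4 + 4*W*4) + (30 - W) = (-4 + 16*W) + (30 - W) = 26 + 15*W)
(21637 - 10357) - k(50 - 1*103) = (21637 - 10357) - (26 + 15*(50 - 1*103)) = 11280 - (26 + 15*(50 - 103)) = 11280 - (26 + 15*(-53)) = 11280 - (26 - 795) = 11280 - 1*(-769) = 11280 + 769 = 12049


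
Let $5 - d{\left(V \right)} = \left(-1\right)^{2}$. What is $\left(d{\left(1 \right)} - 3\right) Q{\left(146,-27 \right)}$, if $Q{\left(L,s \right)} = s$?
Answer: $-27$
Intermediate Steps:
$d{\left(V \right)} = 4$ ($d{\left(V \right)} = 5 - \left(-1\right)^{2} = 5 - 1 = 4$)
$\left(d{\left(1 \right)} - 3\right) Q{\left(146,-27 \right)} = \left(4 - 3\right) \left(-27\right) = 1 \left(-27\right) = -27$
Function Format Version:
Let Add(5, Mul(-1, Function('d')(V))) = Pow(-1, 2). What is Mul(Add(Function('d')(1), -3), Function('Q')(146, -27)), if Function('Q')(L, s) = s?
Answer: -27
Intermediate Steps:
Function('d')(V) = 4 (Function('d')(V) = Add(5, Mul(-1, Pow(-1, 2))) = Add(5, Mul(-1, 1)) = Add(5, -1) = 4)
Mul(Add(Function('d')(1), -3), Function('Q')(146, -27)) = Mul(Add(4, -3), -27) = Mul(1, -27) = -27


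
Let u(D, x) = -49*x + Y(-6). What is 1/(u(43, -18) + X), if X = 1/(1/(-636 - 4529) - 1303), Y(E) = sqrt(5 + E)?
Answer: 39948255552704772/35234376031659768265 - 45292846160016*I/35234376031659768265 ≈ 0.0011338 - 1.2855e-6*I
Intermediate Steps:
u(D, x) = I - 49*x (u(D, x) = -49*x + sqrt(5 - 6) = -49*x + sqrt(-1) = -49*x + I = I - 49*x)
X = -5165/6729996 (X = 1/(1/(-5165) - 1303) = 1/(-1/5165 - 1303) = 1/(-6729996/5165) = -5165/6729996 ≈ -0.00076746)
1/(u(43, -18) + X) = 1/((I - 49*(-18)) - 5165/6729996) = 1/((I + 882) - 5165/6729996) = 1/((882 + I) - 5165/6729996) = 1/(5935851307/6729996 + I) = 45292846160016*(5935851307/6729996 - I)/35234376031659768265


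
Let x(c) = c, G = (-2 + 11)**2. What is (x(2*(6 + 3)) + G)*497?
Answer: 49203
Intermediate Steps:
G = 81 (G = 9**2 = 81)
(x(2*(6 + 3)) + G)*497 = (2*(6 + 3) + 81)*497 = (2*9 + 81)*497 = (18 + 81)*497 = 99*497 = 49203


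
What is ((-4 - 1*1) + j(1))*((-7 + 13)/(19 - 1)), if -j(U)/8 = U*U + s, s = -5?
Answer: 9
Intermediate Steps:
j(U) = 40 - 8*U² (j(U) = -8*(U*U - 5) = -8*(U² - 5) = -8*(-5 + U²) = 40 - 8*U²)
((-4 - 1*1) + j(1))*((-7 + 13)/(19 - 1)) = ((-4 - 1*1) + (40 - 8*1²))*((-7 + 13)/(19 - 1)) = ((-4 - 1) + (40 - 8*1))*(6/18) = (-5 + (40 - 8))*(6*(1/18)) = (-5 + 32)*(⅓) = 27*(⅓) = 9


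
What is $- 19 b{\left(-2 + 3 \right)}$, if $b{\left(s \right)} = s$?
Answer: $-19$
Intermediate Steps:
$- 19 b{\left(-2 + 3 \right)} = - 19 \left(-2 + 3\right) = \left(-19\right) 1 = -19$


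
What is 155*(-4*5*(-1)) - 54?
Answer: 3046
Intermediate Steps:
155*(-4*5*(-1)) - 54 = 155*(-20*(-1)) - 54 = 155*20 - 54 = 3100 - 54 = 3046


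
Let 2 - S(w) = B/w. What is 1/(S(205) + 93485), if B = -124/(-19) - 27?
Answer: 3895/364132254 ≈ 1.0697e-5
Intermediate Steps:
B = -389/19 (B = -124*(-1/19) - 27 = 124/19 - 27 = -389/19 ≈ -20.474)
S(w) = 2 + 389/(19*w) (S(w) = 2 - (-389)/(19*w) = 2 + 389/(19*w))
1/(S(205) + 93485) = 1/((2 + (389/19)/205) + 93485) = 1/((2 + (389/19)*(1/205)) + 93485) = 1/((2 + 389/3895) + 93485) = 1/(8179/3895 + 93485) = 1/(364132254/3895) = 3895/364132254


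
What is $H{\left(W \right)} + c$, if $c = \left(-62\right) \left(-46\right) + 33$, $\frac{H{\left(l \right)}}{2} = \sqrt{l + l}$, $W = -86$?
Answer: $2885 + 4 i \sqrt{43} \approx 2885.0 + 26.23 i$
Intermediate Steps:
$H{\left(l \right)} = 2 \sqrt{2} \sqrt{l}$ ($H{\left(l \right)} = 2 \sqrt{l + l} = 2 \sqrt{2 l} = 2 \sqrt{2} \sqrt{l}$)
$c = 2885$ ($c = 2852 + 33 = 2885$)
$H{\left(W \right)} + c = 2 \sqrt{2} \sqrt{-86} + 2885 = 2 \sqrt{2} i \sqrt{86} + 2885 = 4 i \sqrt{43} + 2885 = 2885 + 4 i \sqrt{43}$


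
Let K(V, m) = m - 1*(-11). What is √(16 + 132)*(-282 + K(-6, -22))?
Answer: -586*√37 ≈ -3564.5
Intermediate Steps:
K(V, m) = 11 + m (K(V, m) = m + 11 = 11 + m)
√(16 + 132)*(-282 + K(-6, -22)) = √(16 + 132)*(-282 + (11 - 22)) = √148*(-282 - 11) = (2*√37)*(-293) = -586*√37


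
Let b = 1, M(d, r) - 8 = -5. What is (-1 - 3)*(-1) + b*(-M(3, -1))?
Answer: 1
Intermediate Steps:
M(d, r) = 3 (M(d, r) = 8 - 5 = 3)
(-1 - 3)*(-1) + b*(-M(3, -1)) = (-1 - 3)*(-1) + 1*(-1*3) = -4*(-1) + 1*(-3) = 4 - 3 = 1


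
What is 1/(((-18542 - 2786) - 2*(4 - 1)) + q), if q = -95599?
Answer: -1/116933 ≈ -8.5519e-6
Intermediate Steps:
1/(((-18542 - 2786) - 2*(4 - 1)) + q) = 1/(((-18542 - 2786) - 2*(4 - 1)) - 95599) = 1/((-21328 - 2*3) - 95599) = 1/((-21328 - 6) - 95599) = 1/(-21334 - 95599) = 1/(-116933) = -1/116933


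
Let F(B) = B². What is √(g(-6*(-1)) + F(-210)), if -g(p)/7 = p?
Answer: √44058 ≈ 209.90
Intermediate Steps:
g(p) = -7*p
√(g(-6*(-1)) + F(-210)) = √(-(-42)*(-1) + (-210)²) = √(-7*6 + 44100) = √(-42 + 44100) = √44058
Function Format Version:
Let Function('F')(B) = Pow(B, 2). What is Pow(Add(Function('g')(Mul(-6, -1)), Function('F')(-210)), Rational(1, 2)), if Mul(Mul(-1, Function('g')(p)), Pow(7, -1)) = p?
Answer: Pow(44058, Rational(1, 2)) ≈ 209.90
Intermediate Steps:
Function('g')(p) = Mul(-7, p)
Pow(Add(Function('g')(Mul(-6, -1)), Function('F')(-210)), Rational(1, 2)) = Pow(Add(Mul(-7, Mul(-6, -1)), Pow(-210, 2)), Rational(1, 2)) = Pow(Add(Mul(-7, 6), 44100), Rational(1, 2)) = Pow(Add(-42, 44100), Rational(1, 2)) = Pow(44058, Rational(1, 2))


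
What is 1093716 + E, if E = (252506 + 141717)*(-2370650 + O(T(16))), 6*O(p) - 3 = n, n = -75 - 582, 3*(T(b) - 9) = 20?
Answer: -934606631541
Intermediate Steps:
T(b) = 47/3 (T(b) = 9 + (⅓)*20 = 9 + 20/3 = 47/3)
n = -657
O(p) = -109 (O(p) = ½ + (⅙)*(-657) = ½ - 219/2 = -109)
E = -934607725257 (E = (252506 + 141717)*(-2370650 - 109) = 394223*(-2370759) = -934607725257)
1093716 + E = 1093716 - 934607725257 = -934606631541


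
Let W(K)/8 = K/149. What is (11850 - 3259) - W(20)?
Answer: 1279899/149 ≈ 8589.9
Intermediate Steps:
W(K) = 8*K/149 (W(K) = 8*(K/149) = 8*K/149)
(11850 - 3259) - W(20) = (11850 - 3259) - 8*20/149 = 8591 - 1*160/149 = 8591 - 160/149 = 1279899/149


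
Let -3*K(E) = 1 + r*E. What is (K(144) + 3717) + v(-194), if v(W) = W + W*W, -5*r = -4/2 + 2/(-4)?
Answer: 123404/3 ≈ 41135.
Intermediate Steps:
r = ½ (r = -(-4/2 + 2/(-4))/5 = -(-4*½ + 2*(-¼))/5 = -(-2 - ½)/5 = -⅕*(-5/2) = ½ ≈ 0.50000)
K(E) = -⅓ - E/6 (K(E) = -(1 + E/2)/3 = -⅓ - E/6)
v(W) = W + W²
(K(144) + 3717) + v(-194) = ((-⅓ - ⅙*144) + 3717) - 194*(1 - 194) = ((-⅓ - 24) + 3717) - 194*(-193) = (-73/3 + 3717) + 37442 = 11078/3 + 37442 = 123404/3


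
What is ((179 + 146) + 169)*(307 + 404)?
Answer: 351234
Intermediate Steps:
((179 + 146) + 169)*(307 + 404) = (325 + 169)*711 = 494*711 = 351234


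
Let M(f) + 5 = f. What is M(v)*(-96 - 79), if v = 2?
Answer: 525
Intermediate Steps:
M(f) = -5 + f
M(v)*(-96 - 79) = (-5 + 2)*(-96 - 79) = -3*(-175) = 525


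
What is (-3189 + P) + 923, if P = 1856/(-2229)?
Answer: -5052770/2229 ≈ -2266.8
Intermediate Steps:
P = -1856/2229 (P = 1856*(-1/2229) = -1856/2229 ≈ -0.83266)
(-3189 + P) + 923 = (-3189 - 1856/2229) + 923 = -7110137/2229 + 923 = -5052770/2229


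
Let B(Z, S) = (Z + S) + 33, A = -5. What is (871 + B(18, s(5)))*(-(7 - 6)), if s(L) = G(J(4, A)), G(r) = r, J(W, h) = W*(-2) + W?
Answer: -918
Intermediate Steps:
J(W, h) = -W (J(W, h) = -2*W + W = -W)
s(L) = -4 (s(L) = -1*4 = -4)
B(Z, S) = 33 + S + Z (B(Z, S) = (S + Z) + 33 = 33 + S + Z)
(871 + B(18, s(5)))*(-(7 - 6)) = (871 + (33 - 4 + 18))*(-(7 - 6)) = (871 + 47)*(-1*1) = 918*(-1) = -918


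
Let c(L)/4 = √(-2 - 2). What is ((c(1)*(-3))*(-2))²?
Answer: -2304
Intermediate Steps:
c(L) = 8*I (c(L) = 4*√(-2 - 2) = 4*√(-4) = 4*(2*I) = 8*I)
((c(1)*(-3))*(-2))² = (((8*I)*(-3))*(-2))² = (-24*I*(-2))² = (48*I)² = -2304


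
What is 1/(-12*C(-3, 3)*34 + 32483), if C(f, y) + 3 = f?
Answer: 1/34931 ≈ 2.8628e-5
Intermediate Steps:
C(f, y) = -3 + f
1/(-12*C(-3, 3)*34 + 32483) = 1/(-12*(-3 - 3)*34 + 32483) = 1/(-12*(-6)*34 + 32483) = 1/(72*34 + 32483) = 1/(2448 + 32483) = 1/34931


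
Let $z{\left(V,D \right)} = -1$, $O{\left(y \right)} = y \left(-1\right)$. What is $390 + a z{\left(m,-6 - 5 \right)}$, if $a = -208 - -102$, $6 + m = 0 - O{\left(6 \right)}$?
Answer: $496$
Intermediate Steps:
$O{\left(y \right)} = - y$
$m = 0$ ($m = -6 + \left(0 - \left(-1\right) 6\right) = -6 + \left(0 - -6\right) = -6 + \left(0 + 6\right) = -6 + 6 = 0$)
$a = -106$ ($a = -208 + 102 = -106$)
$390 + a z{\left(m,-6 - 5 \right)} = 390 - -106 = 390 + 106 = 496$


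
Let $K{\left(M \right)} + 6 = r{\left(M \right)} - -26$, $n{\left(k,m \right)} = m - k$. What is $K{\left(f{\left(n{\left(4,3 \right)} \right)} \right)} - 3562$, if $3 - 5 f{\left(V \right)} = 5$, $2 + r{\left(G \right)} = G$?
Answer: $- \frac{17722}{5} \approx -3544.4$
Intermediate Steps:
$r{\left(G \right)} = -2 + G$
$f{\left(V \right)} = - \frac{2}{5}$ ($f{\left(V \right)} = \frac{3}{5} - 1 = - \frac{2}{5}$)
$K{\left(M \right)} = 18 + M$ ($K{\left(M \right)} = -6 + \left(\left(-2 + M\right) - -26\right) = -6 + \left(\left(-2 + M\right) + 26\right) = -6 + \left(24 + M\right) = 18 + M$)
$K{\left(f{\left(n{\left(4,3 \right)} \right)} \right)} - 3562 = \left(18 - \frac{2}{5}\right) - 3562 = \frac{88}{5} - 3562 = - \frac{17722}{5}$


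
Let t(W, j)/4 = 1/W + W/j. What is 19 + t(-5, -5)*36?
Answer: 671/5 ≈ 134.20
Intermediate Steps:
t(W, j) = 4/W + 4*W/j (t(W, j) = 4*(1/W + W/j) = 4/W + 4*W/j)
19 + t(-5, -5)*36 = 19 + (4/(-5) + 4*(-5)/(-5))*36 = 19 + (4*(-⅕) + 4*(-5)*(-⅕))*36 = 19 + (-⅘ + 4)*36 = 19 + (16/5)*36 = 19 + 576/5 = 671/5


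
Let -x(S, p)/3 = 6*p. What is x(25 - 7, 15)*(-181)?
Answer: 48870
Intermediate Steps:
x(S, p) = -18*p
x(25 - 7, 15)*(-181) = -18*15*(-181) = -270*(-181) = 48870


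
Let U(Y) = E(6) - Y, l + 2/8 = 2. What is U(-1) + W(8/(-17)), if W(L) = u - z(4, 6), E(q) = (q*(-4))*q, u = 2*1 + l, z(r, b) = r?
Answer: -573/4 ≈ -143.25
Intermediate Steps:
l = 7/4 (l = -1/4 + 2 = 7/4 ≈ 1.7500)
u = 15/4 (u = 2*1 + 7/4 = 2 + 7/4 = 15/4 ≈ 3.7500)
E(q) = -4*q**2 (E(q) = (-4*q)*q = -4*q**2)
W(L) = -1/4 (W(L) = 15/4 - 1*4 = 15/4 - 4 = -1/4)
U(Y) = -144 - Y (U(Y) = -4*6**2 - Y = -4*36 - Y = -144 - Y)
U(-1) + W(8/(-17)) = (-144 - 1*(-1)) - 1/4 = (-144 + 1) - 1/4 = -143 - 1/4 = -573/4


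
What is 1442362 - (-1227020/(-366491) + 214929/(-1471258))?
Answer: 40932838164921285/28379095562 ≈ 1.4424e+6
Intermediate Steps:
1442362 - (-1227020/(-366491) + 214929/(-1471258)) = 1442362 - (-1227020*(-1/366491) + 214929*(-1/1471258)) = 1442362 - (64580/19289 - 214929/1471258) = 1442362 - 1*90868076159/28379095562 = 1442362 - 90868076159/28379095562 = 40932838164921285/28379095562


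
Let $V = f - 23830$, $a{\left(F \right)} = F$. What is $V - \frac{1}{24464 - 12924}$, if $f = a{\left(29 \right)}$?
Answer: $- \frac{274663541}{11540} \approx -23801.0$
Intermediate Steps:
$f = 29$
$V = -23801$ ($V = 29 - 23830 = -23801$)
$V - \frac{1}{24464 - 12924} = -23801 - \frac{1}{24464 - 12924} = -23801 - \frac{1}{11540} = - \frac{274663541}{11540}$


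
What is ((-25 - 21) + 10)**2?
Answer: 1296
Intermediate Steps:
((-25 - 21) + 10)**2 = (-46 + 10)**2 = (-36)**2 = 1296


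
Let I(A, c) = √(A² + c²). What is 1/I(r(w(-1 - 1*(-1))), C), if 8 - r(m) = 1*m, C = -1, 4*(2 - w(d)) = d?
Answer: √37/37 ≈ 0.16440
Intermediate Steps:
w(d) = 2 - d/4
r(m) = 8 - m
1/I(r(w(-1 - 1*(-1))), C) = 1/(√((8 - (2 - (-1 - 1*(-1))/4))² + (-1)²)) = 1/(√((8 - (2 - (-1 + 1)/4))² + 1)) = 1/(√((8 - (2 - ¼*0))² + 1)) = 1/(√((8 - (2 + 0))² + 1)) = 1/(√((8 - 1*2)² + 1)) = 1/(√((8 - 2)² + 1)) = 1/(√(6² + 1)) = 1/(√(36 + 1)) = 1/(√37) = √37/37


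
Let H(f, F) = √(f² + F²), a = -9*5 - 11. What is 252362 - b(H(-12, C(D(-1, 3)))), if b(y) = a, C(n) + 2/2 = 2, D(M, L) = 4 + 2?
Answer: 252418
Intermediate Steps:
D(M, L) = 6
a = -56 (a = -45 - 11 = -56)
C(n) = 1 (C(n) = -1 + 2 = 1)
H(f, F) = √(F² + f²)
b(y) = -56
252362 - b(H(-12, C(D(-1, 3)))) = 252362 - 1*(-56) = 252362 + 56 = 252418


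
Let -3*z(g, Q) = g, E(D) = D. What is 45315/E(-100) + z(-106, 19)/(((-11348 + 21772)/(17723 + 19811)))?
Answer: -25480757/78180 ≈ -325.92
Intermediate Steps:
z(g, Q) = -g/3
45315/E(-100) + z(-106, 19)/(((-11348 + 21772)/(17723 + 19811))) = 45315/(-100) + (-⅓*(-106))/(((-11348 + 21772)/(17723 + 19811))) = 45315*(-1/100) + 106/(3*((10424/37534))) = -9063/20 + 106/(3*((10424*(1/37534)))) = -9063/20 + 106/(3*(5212/18767)) = -9063/20 + (106/3)*(18767/5212) = -9063/20 + 994651/7818 = -25480757/78180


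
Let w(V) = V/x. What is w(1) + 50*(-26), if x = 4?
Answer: -5199/4 ≈ -1299.8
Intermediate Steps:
w(V) = V/4
w(1) + 50*(-26) = (¼)*1 + 50*(-26) = ¼ - 1300 = -5199/4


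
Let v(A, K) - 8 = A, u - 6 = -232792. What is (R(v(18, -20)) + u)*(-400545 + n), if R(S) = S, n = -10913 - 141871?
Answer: 128792858040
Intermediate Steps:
u = -232786 (u = 6 - 232792 = -232786)
n = -152784
v(A, K) = 8 + A
(R(v(18, -20)) + u)*(-400545 + n) = ((8 + 18) - 232786)*(-400545 - 152784) = (26 - 232786)*(-553329) = -232760*(-553329) = 128792858040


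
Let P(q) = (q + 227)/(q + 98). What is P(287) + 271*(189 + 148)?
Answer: 35161409/385 ≈ 91328.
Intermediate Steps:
P(q) = (227 + q)/(98 + q)
P(287) + 271*(189 + 148) = (227 + 287)/(98 + 287) + 271*(189 + 148) = 514/385 + 271*337 = (1/385)*514 + 91327 = 514/385 + 91327 = 35161409/385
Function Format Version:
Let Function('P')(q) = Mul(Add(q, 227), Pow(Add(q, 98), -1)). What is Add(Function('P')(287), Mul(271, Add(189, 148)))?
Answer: Rational(35161409, 385) ≈ 91328.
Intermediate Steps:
Function('P')(q) = Mul(Pow(Add(98, q), -1), Add(227, q)) (Function('P')(q) = Mul(Add(227, q), Pow(Add(98, q), -1)) = Mul(Pow(Add(98, q), -1), Add(227, q)))
Add(Function('P')(287), Mul(271, Add(189, 148))) = Add(Mul(Pow(Add(98, 287), -1), Add(227, 287)), Mul(271, Add(189, 148))) = Add(Mul(Pow(385, -1), 514), Mul(271, 337)) = Add(Mul(Rational(1, 385), 514), 91327) = Add(Rational(514, 385), 91327) = Rational(35161409, 385)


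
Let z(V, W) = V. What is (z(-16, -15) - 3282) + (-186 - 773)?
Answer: -4257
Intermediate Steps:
(z(-16, -15) - 3282) + (-186 - 773) = (-16 - 3282) + (-186 - 773) = -3298 - 959 = -4257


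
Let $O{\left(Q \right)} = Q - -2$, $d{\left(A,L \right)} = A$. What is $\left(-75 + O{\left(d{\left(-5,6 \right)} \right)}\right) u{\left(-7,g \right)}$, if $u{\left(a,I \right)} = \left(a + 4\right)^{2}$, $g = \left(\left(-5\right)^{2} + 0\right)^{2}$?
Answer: $-702$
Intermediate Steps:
$g = 625$ ($g = \left(25 + 0\right)^{2} = 25^{2} = 625$)
$u{\left(a,I \right)} = \left(4 + a\right)^{2}$
$O{\left(Q \right)} = 2 + Q$ ($O{\left(Q \right)} = Q + 2 = 2 + Q$)
$\left(-75 + O{\left(d{\left(-5,6 \right)} \right)}\right) u{\left(-7,g \right)} = \left(-75 + \left(2 - 5\right)\right) \left(4 - 7\right)^{2} = \left(-75 - 3\right) \left(-3\right)^{2} = \left(-78\right) 9 = -702$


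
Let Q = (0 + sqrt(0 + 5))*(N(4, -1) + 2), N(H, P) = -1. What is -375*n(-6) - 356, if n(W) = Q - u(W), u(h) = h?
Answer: -2606 - 375*sqrt(5) ≈ -3444.5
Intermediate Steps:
Q = sqrt(5) (Q = (0 + sqrt(0 + 5))*(-1 + 2) = (0 + sqrt(5))*1 = sqrt(5)*1 = sqrt(5) ≈ 2.2361)
n(W) = sqrt(5) - W
-375*n(-6) - 356 = -375*(sqrt(5) - 1*(-6)) - 356 = -375*(sqrt(5) + 6) - 356 = -375*(6 + sqrt(5)) - 356 = (-2250 - 375*sqrt(5)) - 356 = -2606 - 375*sqrt(5)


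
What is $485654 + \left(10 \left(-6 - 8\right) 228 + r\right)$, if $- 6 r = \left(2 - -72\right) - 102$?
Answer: $\frac{1361216}{3} \approx 4.5374 \cdot 10^{5}$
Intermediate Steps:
$r = \frac{14}{3}$ ($r = - \frac{\left(2 - -72\right) - 102}{6} = - \frac{\left(2 + 72\right) - 102}{6} = - \frac{74 - 102}{6} = \left(- \frac{1}{6}\right) \left(-28\right) = \frac{14}{3} \approx 4.6667$)
$485654 + \left(10 \left(-6 - 8\right) 228 + r\right) = 485654 + \left(10 \left(-6 - 8\right) 228 + \frac{14}{3}\right) = 485654 + \left(10 \left(-14\right) 228 + \frac{14}{3}\right) = 485654 + \left(\left(-140\right) 228 + \frac{14}{3}\right) = 485654 + \left(-31920 + \frac{14}{3}\right) = 485654 - \frac{95746}{3} = \frac{1361216}{3}$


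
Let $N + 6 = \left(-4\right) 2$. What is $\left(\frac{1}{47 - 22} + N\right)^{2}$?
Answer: $\frac{121801}{625} \approx 194.88$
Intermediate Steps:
$N = -14$ ($N = -6 - 8 = -14$)
$\left(\frac{1}{47 - 22} + N\right)^{2} = \left(\frac{1}{47 - 22} - 14\right)^{2} = \left(\frac{1}{25} - 14\right)^{2} = \left(- \frac{349}{25}\right)^{2} = \frac{121801}{625}$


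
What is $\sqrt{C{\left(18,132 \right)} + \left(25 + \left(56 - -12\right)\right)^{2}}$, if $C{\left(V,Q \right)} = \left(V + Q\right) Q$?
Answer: $3 \sqrt{3161} \approx 168.67$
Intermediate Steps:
$C{\left(V,Q \right)} = Q \left(Q + V\right)$ ($C{\left(V,Q \right)} = \left(Q + V\right) Q = Q \left(Q + V\right)$)
$\sqrt{C{\left(18,132 \right)} + \left(25 + \left(56 - -12\right)\right)^{2}} = \sqrt{132 \left(132 + 18\right) + \left(25 + \left(56 - -12\right)\right)^{2}} = \sqrt{132 \cdot 150 + \left(25 + \left(56 + 12\right)\right)^{2}} = \sqrt{19800 + \left(25 + 68\right)^{2}} = \sqrt{19800 + 93^{2}} = \sqrt{19800 + 8649} = \sqrt{28449} = 3 \sqrt{3161}$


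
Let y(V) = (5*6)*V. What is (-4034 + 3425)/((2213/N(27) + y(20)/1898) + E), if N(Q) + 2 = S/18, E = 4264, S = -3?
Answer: -44457/236734 ≈ -0.18779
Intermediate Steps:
N(Q) = -13/6 (N(Q) = -2 - 3/18 = -2 - 3*1/18 = -2 - ⅙ = -13/6)
y(V) = 30*V
(-4034 + 3425)/((2213/N(27) + y(20)/1898) + E) = (-4034 + 3425)/((2213/(-13/6) + (30*20)/1898) + 4264) = -609/((2213*(-6/13) + 600*(1/1898)) + 4264) = -609/((-13278/13 + 300/949) + 4264) = -609/(-74538/73 + 4264) = -609/236734/73 = -609*73/236734 = -44457/236734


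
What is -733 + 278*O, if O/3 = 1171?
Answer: 975881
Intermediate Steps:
O = 3513 (O = 3*1171 = 3513)
-733 + 278*O = -733 + 278*3513 = -733 + 976614 = 975881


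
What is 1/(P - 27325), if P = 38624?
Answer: 1/11299 ≈ 8.8503e-5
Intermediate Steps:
1/(P - 27325) = 1/(38624 - 27325) = 1/11299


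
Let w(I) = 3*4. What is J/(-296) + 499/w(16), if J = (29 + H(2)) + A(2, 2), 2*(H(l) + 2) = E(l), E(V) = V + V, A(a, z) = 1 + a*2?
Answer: 4603/111 ≈ 41.468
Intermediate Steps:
w(I) = 12
A(a, z) = 1 + 2*a
E(V) = 2*V
H(l) = -2 + l (H(l) = -2 + (2*l)/2 = -2 + l)
J = 34 (J = (29 + (-2 + 2)) + (1 + 2*2) = (29 + 0) + (1 + 4) = 29 + 5 = 34)
J/(-296) + 499/w(16) = 34/(-296) + 499/12 = 34*(-1/296) + 499*(1/12) = -17/148 + 499/12 = 4603/111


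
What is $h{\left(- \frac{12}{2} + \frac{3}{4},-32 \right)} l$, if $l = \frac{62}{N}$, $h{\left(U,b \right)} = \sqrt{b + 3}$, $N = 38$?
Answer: $\frac{31 i \sqrt{29}}{19} \approx 8.7863 i$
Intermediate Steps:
$h{\left(U,b \right)} = \sqrt{3 + b}$
$l = \frac{31}{19}$ ($l = \frac{62}{38} = 62 \cdot \frac{1}{38} = \frac{31}{19} \approx 1.6316$)
$h{\left(- \frac{12}{2} + \frac{3}{4},-32 \right)} l = \sqrt{3 - 32} \cdot \frac{31}{19} = \sqrt{-29} \cdot \frac{31}{19} = i \sqrt{29} \cdot \frac{31}{19} = \frac{31 i \sqrt{29}}{19}$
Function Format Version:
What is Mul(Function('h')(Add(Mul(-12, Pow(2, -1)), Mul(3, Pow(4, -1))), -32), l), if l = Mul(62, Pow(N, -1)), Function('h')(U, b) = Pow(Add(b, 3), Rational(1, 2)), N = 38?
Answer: Mul(Rational(31, 19), I, Pow(29, Rational(1, 2))) ≈ Mul(8.7863, I)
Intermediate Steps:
Function('h')(U, b) = Pow(Add(3, b), Rational(1, 2))
l = Rational(31, 19) (l = Mul(62, Pow(38, -1)) = Mul(62, Rational(1, 38)) = Rational(31, 19) ≈ 1.6316)
Mul(Function('h')(Add(Mul(-12, Pow(2, -1)), Mul(3, Pow(4, -1))), -32), l) = Mul(Pow(Add(3, -32), Rational(1, 2)), Rational(31, 19)) = Mul(Pow(-29, Rational(1, 2)), Rational(31, 19)) = Mul(Mul(I, Pow(29, Rational(1, 2))), Rational(31, 19)) = Mul(Rational(31, 19), I, Pow(29, Rational(1, 2)))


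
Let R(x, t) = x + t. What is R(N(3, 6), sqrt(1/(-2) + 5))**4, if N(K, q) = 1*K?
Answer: 1377/4 + 243*sqrt(2) ≈ 687.90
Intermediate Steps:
N(K, q) = K
R(x, t) = t + x
R(N(3, 6), sqrt(1/(-2) + 5))**4 = (sqrt(1/(-2) + 5) + 3)**4 = (sqrt(-1/2 + 5) + 3)**4 = (sqrt(9/2) + 3)**4 = (3*sqrt(2)/2 + 3)**4 = (3 + 3*sqrt(2)/2)**4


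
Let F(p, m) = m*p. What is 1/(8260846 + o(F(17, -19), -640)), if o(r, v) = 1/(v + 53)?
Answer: 587/4849116601 ≈ 1.2105e-7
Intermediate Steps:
o(r, v) = 1/(53 + v)
1/(8260846 + o(F(17, -19), -640)) = 1/(8260846 + 1/(53 - 640)) = 1/(8260846 + 1/(-587)) = 1/(8260846 - 1/587) = 1/(4849116601/587) = 587/4849116601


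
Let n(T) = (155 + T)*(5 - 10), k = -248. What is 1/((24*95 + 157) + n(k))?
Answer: 1/2902 ≈ 0.00034459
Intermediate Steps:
n(T) = -775 - 5*T (n(T) = (155 + T)*(-5) = -775 - 5*T)
1/((24*95 + 157) + n(k)) = 1/((24*95 + 157) + (-775 - 5*(-248))) = 1/((2280 + 157) + (-775 + 1240)) = 1/(2437 + 465) = 1/2902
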